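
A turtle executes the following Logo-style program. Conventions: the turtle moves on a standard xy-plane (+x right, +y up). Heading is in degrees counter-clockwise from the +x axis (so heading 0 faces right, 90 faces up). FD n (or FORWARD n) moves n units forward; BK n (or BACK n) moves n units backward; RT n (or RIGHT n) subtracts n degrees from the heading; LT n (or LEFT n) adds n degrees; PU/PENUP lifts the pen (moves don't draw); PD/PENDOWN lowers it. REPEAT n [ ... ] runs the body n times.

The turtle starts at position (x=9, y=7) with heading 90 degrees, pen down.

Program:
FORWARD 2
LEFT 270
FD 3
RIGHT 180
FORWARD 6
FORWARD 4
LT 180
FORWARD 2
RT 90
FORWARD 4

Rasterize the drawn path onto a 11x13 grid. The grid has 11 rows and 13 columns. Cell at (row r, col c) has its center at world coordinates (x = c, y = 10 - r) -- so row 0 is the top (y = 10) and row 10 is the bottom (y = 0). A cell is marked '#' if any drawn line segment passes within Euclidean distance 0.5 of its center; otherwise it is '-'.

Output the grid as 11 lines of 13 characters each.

Segment 0: (9,7) -> (9,9)
Segment 1: (9,9) -> (12,9)
Segment 2: (12,9) -> (6,9)
Segment 3: (6,9) -> (2,9)
Segment 4: (2,9) -> (4,9)
Segment 5: (4,9) -> (4,5)

Answer: -------------
--###########
----#----#---
----#----#---
----#--------
----#--------
-------------
-------------
-------------
-------------
-------------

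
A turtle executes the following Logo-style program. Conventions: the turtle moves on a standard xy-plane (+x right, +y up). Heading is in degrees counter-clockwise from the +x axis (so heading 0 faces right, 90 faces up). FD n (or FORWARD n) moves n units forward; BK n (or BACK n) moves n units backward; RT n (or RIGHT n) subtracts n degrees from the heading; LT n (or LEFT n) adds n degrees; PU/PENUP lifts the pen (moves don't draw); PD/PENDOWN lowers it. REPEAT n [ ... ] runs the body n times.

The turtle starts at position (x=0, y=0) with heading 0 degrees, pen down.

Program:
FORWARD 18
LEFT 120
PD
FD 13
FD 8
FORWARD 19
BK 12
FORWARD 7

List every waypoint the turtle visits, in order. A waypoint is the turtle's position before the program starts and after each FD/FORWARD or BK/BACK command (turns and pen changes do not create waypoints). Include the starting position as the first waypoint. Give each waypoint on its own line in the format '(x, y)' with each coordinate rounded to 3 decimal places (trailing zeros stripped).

Executing turtle program step by step:
Start: pos=(0,0), heading=0, pen down
FD 18: (0,0) -> (18,0) [heading=0, draw]
LT 120: heading 0 -> 120
PD: pen down
FD 13: (18,0) -> (11.5,11.258) [heading=120, draw]
FD 8: (11.5,11.258) -> (7.5,18.187) [heading=120, draw]
FD 19: (7.5,18.187) -> (-2,34.641) [heading=120, draw]
BK 12: (-2,34.641) -> (4,24.249) [heading=120, draw]
FD 7: (4,24.249) -> (0.5,30.311) [heading=120, draw]
Final: pos=(0.5,30.311), heading=120, 6 segment(s) drawn
Waypoints (7 total):
(0, 0)
(18, 0)
(11.5, 11.258)
(7.5, 18.187)
(-2, 34.641)
(4, 24.249)
(0.5, 30.311)

Answer: (0, 0)
(18, 0)
(11.5, 11.258)
(7.5, 18.187)
(-2, 34.641)
(4, 24.249)
(0.5, 30.311)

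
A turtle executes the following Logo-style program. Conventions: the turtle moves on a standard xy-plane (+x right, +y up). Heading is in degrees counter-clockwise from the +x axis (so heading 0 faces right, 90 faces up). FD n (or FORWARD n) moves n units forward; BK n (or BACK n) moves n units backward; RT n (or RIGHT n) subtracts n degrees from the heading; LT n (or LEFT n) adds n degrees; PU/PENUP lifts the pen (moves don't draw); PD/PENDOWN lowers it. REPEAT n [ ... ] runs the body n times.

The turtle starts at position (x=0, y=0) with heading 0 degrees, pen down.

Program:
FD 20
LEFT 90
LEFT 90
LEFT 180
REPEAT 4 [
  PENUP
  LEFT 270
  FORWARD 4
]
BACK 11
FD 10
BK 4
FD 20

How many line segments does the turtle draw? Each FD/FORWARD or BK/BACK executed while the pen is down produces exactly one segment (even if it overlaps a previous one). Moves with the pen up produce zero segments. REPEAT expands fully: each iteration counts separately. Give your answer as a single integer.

Answer: 1

Derivation:
Executing turtle program step by step:
Start: pos=(0,0), heading=0, pen down
FD 20: (0,0) -> (20,0) [heading=0, draw]
LT 90: heading 0 -> 90
LT 90: heading 90 -> 180
LT 180: heading 180 -> 0
REPEAT 4 [
  -- iteration 1/4 --
  PU: pen up
  LT 270: heading 0 -> 270
  FD 4: (20,0) -> (20,-4) [heading=270, move]
  -- iteration 2/4 --
  PU: pen up
  LT 270: heading 270 -> 180
  FD 4: (20,-4) -> (16,-4) [heading=180, move]
  -- iteration 3/4 --
  PU: pen up
  LT 270: heading 180 -> 90
  FD 4: (16,-4) -> (16,0) [heading=90, move]
  -- iteration 4/4 --
  PU: pen up
  LT 270: heading 90 -> 0
  FD 4: (16,0) -> (20,0) [heading=0, move]
]
BK 11: (20,0) -> (9,0) [heading=0, move]
FD 10: (9,0) -> (19,0) [heading=0, move]
BK 4: (19,0) -> (15,0) [heading=0, move]
FD 20: (15,0) -> (35,0) [heading=0, move]
Final: pos=(35,0), heading=0, 1 segment(s) drawn
Segments drawn: 1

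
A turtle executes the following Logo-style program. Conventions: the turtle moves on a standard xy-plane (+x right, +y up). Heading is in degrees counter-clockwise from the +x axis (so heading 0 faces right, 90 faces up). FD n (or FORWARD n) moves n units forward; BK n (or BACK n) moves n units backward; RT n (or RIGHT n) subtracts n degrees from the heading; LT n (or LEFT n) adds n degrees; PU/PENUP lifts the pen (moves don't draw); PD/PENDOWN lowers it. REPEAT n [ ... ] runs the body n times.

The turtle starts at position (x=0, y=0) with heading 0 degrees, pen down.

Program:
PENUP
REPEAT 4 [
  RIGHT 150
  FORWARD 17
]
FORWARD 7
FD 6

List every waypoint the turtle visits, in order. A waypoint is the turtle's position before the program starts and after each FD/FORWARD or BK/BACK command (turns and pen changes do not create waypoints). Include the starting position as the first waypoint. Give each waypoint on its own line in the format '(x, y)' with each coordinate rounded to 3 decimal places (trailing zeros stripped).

Answer: (0, 0)
(-14.722, -8.5)
(-6.222, 6.222)
(-6.222, -10.778)
(-14.722, 3.945)
(-18.222, 10.007)
(-21.222, 15.203)

Derivation:
Executing turtle program step by step:
Start: pos=(0,0), heading=0, pen down
PU: pen up
REPEAT 4 [
  -- iteration 1/4 --
  RT 150: heading 0 -> 210
  FD 17: (0,0) -> (-14.722,-8.5) [heading=210, move]
  -- iteration 2/4 --
  RT 150: heading 210 -> 60
  FD 17: (-14.722,-8.5) -> (-6.222,6.222) [heading=60, move]
  -- iteration 3/4 --
  RT 150: heading 60 -> 270
  FD 17: (-6.222,6.222) -> (-6.222,-10.778) [heading=270, move]
  -- iteration 4/4 --
  RT 150: heading 270 -> 120
  FD 17: (-6.222,-10.778) -> (-14.722,3.945) [heading=120, move]
]
FD 7: (-14.722,3.945) -> (-18.222,10.007) [heading=120, move]
FD 6: (-18.222,10.007) -> (-21.222,15.203) [heading=120, move]
Final: pos=(-21.222,15.203), heading=120, 0 segment(s) drawn
Waypoints (7 total):
(0, 0)
(-14.722, -8.5)
(-6.222, 6.222)
(-6.222, -10.778)
(-14.722, 3.945)
(-18.222, 10.007)
(-21.222, 15.203)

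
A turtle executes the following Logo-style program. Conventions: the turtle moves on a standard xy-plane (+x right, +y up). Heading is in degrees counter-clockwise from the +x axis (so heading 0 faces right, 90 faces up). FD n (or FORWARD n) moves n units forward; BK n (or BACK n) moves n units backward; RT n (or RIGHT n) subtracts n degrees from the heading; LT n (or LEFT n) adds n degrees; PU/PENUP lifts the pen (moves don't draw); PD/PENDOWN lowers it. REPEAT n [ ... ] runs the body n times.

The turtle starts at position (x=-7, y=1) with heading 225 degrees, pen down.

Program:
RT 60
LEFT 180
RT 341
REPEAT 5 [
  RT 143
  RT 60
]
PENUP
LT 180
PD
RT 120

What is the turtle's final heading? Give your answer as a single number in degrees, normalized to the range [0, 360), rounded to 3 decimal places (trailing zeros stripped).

Answer: 129

Derivation:
Executing turtle program step by step:
Start: pos=(-7,1), heading=225, pen down
RT 60: heading 225 -> 165
LT 180: heading 165 -> 345
RT 341: heading 345 -> 4
REPEAT 5 [
  -- iteration 1/5 --
  RT 143: heading 4 -> 221
  RT 60: heading 221 -> 161
  -- iteration 2/5 --
  RT 143: heading 161 -> 18
  RT 60: heading 18 -> 318
  -- iteration 3/5 --
  RT 143: heading 318 -> 175
  RT 60: heading 175 -> 115
  -- iteration 4/5 --
  RT 143: heading 115 -> 332
  RT 60: heading 332 -> 272
  -- iteration 5/5 --
  RT 143: heading 272 -> 129
  RT 60: heading 129 -> 69
]
PU: pen up
LT 180: heading 69 -> 249
PD: pen down
RT 120: heading 249 -> 129
Final: pos=(-7,1), heading=129, 0 segment(s) drawn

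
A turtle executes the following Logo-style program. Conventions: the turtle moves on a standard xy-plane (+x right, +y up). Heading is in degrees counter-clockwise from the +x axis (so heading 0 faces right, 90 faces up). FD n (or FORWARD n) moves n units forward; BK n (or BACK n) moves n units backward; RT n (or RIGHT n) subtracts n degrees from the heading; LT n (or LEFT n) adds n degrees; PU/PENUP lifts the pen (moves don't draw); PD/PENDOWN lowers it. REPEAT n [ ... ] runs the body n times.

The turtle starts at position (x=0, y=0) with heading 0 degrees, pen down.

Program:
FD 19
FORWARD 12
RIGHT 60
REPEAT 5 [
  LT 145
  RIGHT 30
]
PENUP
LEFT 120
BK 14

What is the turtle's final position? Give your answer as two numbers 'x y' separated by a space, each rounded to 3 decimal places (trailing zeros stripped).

Answer: 29.78 13.947

Derivation:
Executing turtle program step by step:
Start: pos=(0,0), heading=0, pen down
FD 19: (0,0) -> (19,0) [heading=0, draw]
FD 12: (19,0) -> (31,0) [heading=0, draw]
RT 60: heading 0 -> 300
REPEAT 5 [
  -- iteration 1/5 --
  LT 145: heading 300 -> 85
  RT 30: heading 85 -> 55
  -- iteration 2/5 --
  LT 145: heading 55 -> 200
  RT 30: heading 200 -> 170
  -- iteration 3/5 --
  LT 145: heading 170 -> 315
  RT 30: heading 315 -> 285
  -- iteration 4/5 --
  LT 145: heading 285 -> 70
  RT 30: heading 70 -> 40
  -- iteration 5/5 --
  LT 145: heading 40 -> 185
  RT 30: heading 185 -> 155
]
PU: pen up
LT 120: heading 155 -> 275
BK 14: (31,0) -> (29.78,13.947) [heading=275, move]
Final: pos=(29.78,13.947), heading=275, 2 segment(s) drawn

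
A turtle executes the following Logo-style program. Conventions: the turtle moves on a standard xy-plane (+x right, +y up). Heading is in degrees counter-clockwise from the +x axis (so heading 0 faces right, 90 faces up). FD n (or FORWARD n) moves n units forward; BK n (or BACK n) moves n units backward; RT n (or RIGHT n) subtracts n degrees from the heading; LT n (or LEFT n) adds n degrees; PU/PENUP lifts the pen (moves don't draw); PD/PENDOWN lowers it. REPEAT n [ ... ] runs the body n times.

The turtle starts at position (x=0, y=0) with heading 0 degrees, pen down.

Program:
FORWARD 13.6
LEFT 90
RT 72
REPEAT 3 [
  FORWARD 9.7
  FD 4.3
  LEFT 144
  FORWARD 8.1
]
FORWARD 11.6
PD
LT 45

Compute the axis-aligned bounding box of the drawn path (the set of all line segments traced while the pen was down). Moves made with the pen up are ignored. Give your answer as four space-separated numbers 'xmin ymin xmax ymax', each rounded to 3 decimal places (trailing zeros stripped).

Executing turtle program step by step:
Start: pos=(0,0), heading=0, pen down
FD 13.6: (0,0) -> (13.6,0) [heading=0, draw]
LT 90: heading 0 -> 90
RT 72: heading 90 -> 18
REPEAT 3 [
  -- iteration 1/3 --
  FD 9.7: (13.6,0) -> (22.825,2.997) [heading=18, draw]
  FD 4.3: (22.825,2.997) -> (26.915,4.326) [heading=18, draw]
  LT 144: heading 18 -> 162
  FD 8.1: (26.915,4.326) -> (19.211,6.829) [heading=162, draw]
  -- iteration 2/3 --
  FD 9.7: (19.211,6.829) -> (9.986,9.827) [heading=162, draw]
  FD 4.3: (9.986,9.827) -> (5.896,11.156) [heading=162, draw]
  LT 144: heading 162 -> 306
  FD 8.1: (5.896,11.156) -> (10.658,4.602) [heading=306, draw]
  -- iteration 3/3 --
  FD 9.7: (10.658,4.602) -> (16.359,-3.245) [heading=306, draw]
  FD 4.3: (16.359,-3.245) -> (18.886,-6.724) [heading=306, draw]
  LT 144: heading 306 -> 90
  FD 8.1: (18.886,-6.724) -> (18.886,1.376) [heading=90, draw]
]
FD 11.6: (18.886,1.376) -> (18.886,12.976) [heading=90, draw]
PD: pen down
LT 45: heading 90 -> 135
Final: pos=(18.886,12.976), heading=135, 11 segment(s) drawn

Segment endpoints: x in {0, 5.896, 9.986, 10.658, 13.6, 16.359, 18.886, 18.886, 18.886, 19.211, 22.825, 26.915}, y in {-6.724, -3.245, 0, 1.376, 2.997, 4.326, 4.602, 6.829, 9.827, 11.156, 12.976}
xmin=0, ymin=-6.724, xmax=26.915, ymax=12.976

Answer: 0 -6.724 26.915 12.976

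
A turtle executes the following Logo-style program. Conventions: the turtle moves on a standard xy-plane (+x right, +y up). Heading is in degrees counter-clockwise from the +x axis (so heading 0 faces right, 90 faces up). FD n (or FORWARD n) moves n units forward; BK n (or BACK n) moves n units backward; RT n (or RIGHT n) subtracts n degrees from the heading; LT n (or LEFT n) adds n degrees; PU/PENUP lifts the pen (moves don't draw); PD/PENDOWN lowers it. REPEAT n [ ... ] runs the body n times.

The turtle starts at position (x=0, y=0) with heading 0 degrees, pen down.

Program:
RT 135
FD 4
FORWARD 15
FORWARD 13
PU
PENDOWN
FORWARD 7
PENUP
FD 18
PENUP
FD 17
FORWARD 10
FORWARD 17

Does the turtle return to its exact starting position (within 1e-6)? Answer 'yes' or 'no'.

Answer: no

Derivation:
Executing turtle program step by step:
Start: pos=(0,0), heading=0, pen down
RT 135: heading 0 -> 225
FD 4: (0,0) -> (-2.828,-2.828) [heading=225, draw]
FD 15: (-2.828,-2.828) -> (-13.435,-13.435) [heading=225, draw]
FD 13: (-13.435,-13.435) -> (-22.627,-22.627) [heading=225, draw]
PU: pen up
PD: pen down
FD 7: (-22.627,-22.627) -> (-27.577,-27.577) [heading=225, draw]
PU: pen up
FD 18: (-27.577,-27.577) -> (-40.305,-40.305) [heading=225, move]
PU: pen up
FD 17: (-40.305,-40.305) -> (-52.326,-52.326) [heading=225, move]
FD 10: (-52.326,-52.326) -> (-59.397,-59.397) [heading=225, move]
FD 17: (-59.397,-59.397) -> (-71.418,-71.418) [heading=225, move]
Final: pos=(-71.418,-71.418), heading=225, 4 segment(s) drawn

Start position: (0, 0)
Final position: (-71.418, -71.418)
Distance = 101; >= 1e-6 -> NOT closed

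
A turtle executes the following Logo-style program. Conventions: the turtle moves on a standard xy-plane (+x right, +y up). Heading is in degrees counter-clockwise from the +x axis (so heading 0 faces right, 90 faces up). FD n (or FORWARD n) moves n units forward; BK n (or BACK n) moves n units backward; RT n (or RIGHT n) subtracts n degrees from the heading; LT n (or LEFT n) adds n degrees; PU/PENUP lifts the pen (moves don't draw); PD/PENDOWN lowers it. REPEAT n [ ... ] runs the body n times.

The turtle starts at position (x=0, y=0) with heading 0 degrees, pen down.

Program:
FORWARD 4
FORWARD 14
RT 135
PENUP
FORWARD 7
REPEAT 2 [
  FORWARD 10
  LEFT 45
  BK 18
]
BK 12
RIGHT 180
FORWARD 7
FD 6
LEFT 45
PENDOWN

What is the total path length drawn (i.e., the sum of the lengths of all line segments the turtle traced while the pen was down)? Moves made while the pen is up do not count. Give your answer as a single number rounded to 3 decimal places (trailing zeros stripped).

Answer: 18

Derivation:
Executing turtle program step by step:
Start: pos=(0,0), heading=0, pen down
FD 4: (0,0) -> (4,0) [heading=0, draw]
FD 14: (4,0) -> (18,0) [heading=0, draw]
RT 135: heading 0 -> 225
PU: pen up
FD 7: (18,0) -> (13.05,-4.95) [heading=225, move]
REPEAT 2 [
  -- iteration 1/2 --
  FD 10: (13.05,-4.95) -> (5.979,-12.021) [heading=225, move]
  LT 45: heading 225 -> 270
  BK 18: (5.979,-12.021) -> (5.979,5.979) [heading=270, move]
  -- iteration 2/2 --
  FD 10: (5.979,5.979) -> (5.979,-4.021) [heading=270, move]
  LT 45: heading 270 -> 315
  BK 18: (5.979,-4.021) -> (-6.749,8.707) [heading=315, move]
]
BK 12: (-6.749,8.707) -> (-15.234,17.192) [heading=315, move]
RT 180: heading 315 -> 135
FD 7: (-15.234,17.192) -> (-20.184,22.142) [heading=135, move]
FD 6: (-20.184,22.142) -> (-24.426,26.385) [heading=135, move]
LT 45: heading 135 -> 180
PD: pen down
Final: pos=(-24.426,26.385), heading=180, 2 segment(s) drawn

Segment lengths:
  seg 1: (0,0) -> (4,0), length = 4
  seg 2: (4,0) -> (18,0), length = 14
Total = 18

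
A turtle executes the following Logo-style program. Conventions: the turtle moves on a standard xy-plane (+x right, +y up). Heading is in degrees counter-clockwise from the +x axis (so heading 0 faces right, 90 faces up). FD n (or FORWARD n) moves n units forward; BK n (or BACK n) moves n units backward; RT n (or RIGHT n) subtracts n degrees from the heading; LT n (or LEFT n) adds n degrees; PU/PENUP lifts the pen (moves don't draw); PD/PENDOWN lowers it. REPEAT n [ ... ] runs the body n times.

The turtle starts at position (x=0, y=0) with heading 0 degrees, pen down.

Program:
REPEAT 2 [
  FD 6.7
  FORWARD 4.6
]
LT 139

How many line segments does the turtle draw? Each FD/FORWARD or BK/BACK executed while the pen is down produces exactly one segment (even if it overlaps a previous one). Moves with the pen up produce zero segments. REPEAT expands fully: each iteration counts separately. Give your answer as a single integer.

Executing turtle program step by step:
Start: pos=(0,0), heading=0, pen down
REPEAT 2 [
  -- iteration 1/2 --
  FD 6.7: (0,0) -> (6.7,0) [heading=0, draw]
  FD 4.6: (6.7,0) -> (11.3,0) [heading=0, draw]
  -- iteration 2/2 --
  FD 6.7: (11.3,0) -> (18,0) [heading=0, draw]
  FD 4.6: (18,0) -> (22.6,0) [heading=0, draw]
]
LT 139: heading 0 -> 139
Final: pos=(22.6,0), heading=139, 4 segment(s) drawn
Segments drawn: 4

Answer: 4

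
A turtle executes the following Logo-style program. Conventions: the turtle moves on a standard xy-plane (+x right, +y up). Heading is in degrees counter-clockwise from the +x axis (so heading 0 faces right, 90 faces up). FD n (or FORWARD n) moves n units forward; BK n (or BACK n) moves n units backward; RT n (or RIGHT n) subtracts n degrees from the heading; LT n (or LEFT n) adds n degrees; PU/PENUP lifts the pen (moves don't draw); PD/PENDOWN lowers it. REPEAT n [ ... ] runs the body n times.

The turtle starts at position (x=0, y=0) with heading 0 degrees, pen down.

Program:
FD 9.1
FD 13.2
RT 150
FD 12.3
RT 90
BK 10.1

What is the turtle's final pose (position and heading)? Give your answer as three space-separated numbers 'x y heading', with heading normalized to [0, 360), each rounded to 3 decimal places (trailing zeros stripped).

Executing turtle program step by step:
Start: pos=(0,0), heading=0, pen down
FD 9.1: (0,0) -> (9.1,0) [heading=0, draw]
FD 13.2: (9.1,0) -> (22.3,0) [heading=0, draw]
RT 150: heading 0 -> 210
FD 12.3: (22.3,0) -> (11.648,-6.15) [heading=210, draw]
RT 90: heading 210 -> 120
BK 10.1: (11.648,-6.15) -> (16.698,-14.897) [heading=120, draw]
Final: pos=(16.698,-14.897), heading=120, 4 segment(s) drawn

Answer: 16.698 -14.897 120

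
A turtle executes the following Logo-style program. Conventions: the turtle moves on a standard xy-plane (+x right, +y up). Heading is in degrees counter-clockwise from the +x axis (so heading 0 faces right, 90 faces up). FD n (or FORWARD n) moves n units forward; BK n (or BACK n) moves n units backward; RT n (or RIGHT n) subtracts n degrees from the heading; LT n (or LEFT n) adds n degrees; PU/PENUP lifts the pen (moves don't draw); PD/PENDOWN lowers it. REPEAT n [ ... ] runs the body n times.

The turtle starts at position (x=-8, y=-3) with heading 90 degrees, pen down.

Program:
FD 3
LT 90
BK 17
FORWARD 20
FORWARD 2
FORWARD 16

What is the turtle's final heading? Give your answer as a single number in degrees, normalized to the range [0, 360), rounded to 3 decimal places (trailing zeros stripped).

Answer: 180

Derivation:
Executing turtle program step by step:
Start: pos=(-8,-3), heading=90, pen down
FD 3: (-8,-3) -> (-8,0) [heading=90, draw]
LT 90: heading 90 -> 180
BK 17: (-8,0) -> (9,0) [heading=180, draw]
FD 20: (9,0) -> (-11,0) [heading=180, draw]
FD 2: (-11,0) -> (-13,0) [heading=180, draw]
FD 16: (-13,0) -> (-29,0) [heading=180, draw]
Final: pos=(-29,0), heading=180, 5 segment(s) drawn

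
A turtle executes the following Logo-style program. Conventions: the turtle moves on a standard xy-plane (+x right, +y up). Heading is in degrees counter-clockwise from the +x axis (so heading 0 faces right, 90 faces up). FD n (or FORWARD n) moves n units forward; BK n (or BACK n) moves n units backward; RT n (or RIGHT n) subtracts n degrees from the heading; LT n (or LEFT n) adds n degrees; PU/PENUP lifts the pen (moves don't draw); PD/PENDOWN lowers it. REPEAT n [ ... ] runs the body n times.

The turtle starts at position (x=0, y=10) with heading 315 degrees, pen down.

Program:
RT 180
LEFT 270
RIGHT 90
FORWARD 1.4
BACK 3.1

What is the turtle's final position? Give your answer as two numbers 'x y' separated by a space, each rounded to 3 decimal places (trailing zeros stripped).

Answer: -1.202 11.202

Derivation:
Executing turtle program step by step:
Start: pos=(0,10), heading=315, pen down
RT 180: heading 315 -> 135
LT 270: heading 135 -> 45
RT 90: heading 45 -> 315
FD 1.4: (0,10) -> (0.99,9.01) [heading=315, draw]
BK 3.1: (0.99,9.01) -> (-1.202,11.202) [heading=315, draw]
Final: pos=(-1.202,11.202), heading=315, 2 segment(s) drawn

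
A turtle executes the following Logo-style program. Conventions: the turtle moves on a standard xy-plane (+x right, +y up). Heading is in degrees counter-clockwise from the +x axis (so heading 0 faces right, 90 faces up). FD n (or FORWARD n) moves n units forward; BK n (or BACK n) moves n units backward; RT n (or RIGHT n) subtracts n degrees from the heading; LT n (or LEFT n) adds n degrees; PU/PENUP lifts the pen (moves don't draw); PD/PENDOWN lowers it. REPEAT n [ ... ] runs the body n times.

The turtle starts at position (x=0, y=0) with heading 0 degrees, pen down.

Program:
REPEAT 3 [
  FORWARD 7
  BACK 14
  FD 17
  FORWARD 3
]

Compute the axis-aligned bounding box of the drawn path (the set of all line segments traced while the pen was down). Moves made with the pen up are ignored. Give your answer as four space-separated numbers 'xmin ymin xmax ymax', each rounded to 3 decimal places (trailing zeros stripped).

Executing turtle program step by step:
Start: pos=(0,0), heading=0, pen down
REPEAT 3 [
  -- iteration 1/3 --
  FD 7: (0,0) -> (7,0) [heading=0, draw]
  BK 14: (7,0) -> (-7,0) [heading=0, draw]
  FD 17: (-7,0) -> (10,0) [heading=0, draw]
  FD 3: (10,0) -> (13,0) [heading=0, draw]
  -- iteration 2/3 --
  FD 7: (13,0) -> (20,0) [heading=0, draw]
  BK 14: (20,0) -> (6,0) [heading=0, draw]
  FD 17: (6,0) -> (23,0) [heading=0, draw]
  FD 3: (23,0) -> (26,0) [heading=0, draw]
  -- iteration 3/3 --
  FD 7: (26,0) -> (33,0) [heading=0, draw]
  BK 14: (33,0) -> (19,0) [heading=0, draw]
  FD 17: (19,0) -> (36,0) [heading=0, draw]
  FD 3: (36,0) -> (39,0) [heading=0, draw]
]
Final: pos=(39,0), heading=0, 12 segment(s) drawn

Segment endpoints: x in {-7, 0, 6, 7, 10, 13, 19, 20, 23, 26, 33, 36, 39}, y in {0}
xmin=-7, ymin=0, xmax=39, ymax=0

Answer: -7 0 39 0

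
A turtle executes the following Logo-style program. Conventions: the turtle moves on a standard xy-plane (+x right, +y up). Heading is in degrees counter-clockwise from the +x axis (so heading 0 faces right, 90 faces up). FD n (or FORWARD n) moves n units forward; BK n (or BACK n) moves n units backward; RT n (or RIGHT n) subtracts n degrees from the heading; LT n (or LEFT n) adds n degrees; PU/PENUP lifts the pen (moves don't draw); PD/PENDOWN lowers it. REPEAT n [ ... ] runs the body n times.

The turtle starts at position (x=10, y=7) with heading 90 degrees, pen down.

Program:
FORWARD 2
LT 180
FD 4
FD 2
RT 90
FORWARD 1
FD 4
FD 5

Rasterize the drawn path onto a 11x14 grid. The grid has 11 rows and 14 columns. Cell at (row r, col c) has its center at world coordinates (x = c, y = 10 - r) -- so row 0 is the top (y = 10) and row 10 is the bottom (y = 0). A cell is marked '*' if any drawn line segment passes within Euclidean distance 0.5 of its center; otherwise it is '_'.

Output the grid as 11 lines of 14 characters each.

Segment 0: (10,7) -> (10,9)
Segment 1: (10,9) -> (10,5)
Segment 2: (10,5) -> (10,3)
Segment 3: (10,3) -> (9,3)
Segment 4: (9,3) -> (5,3)
Segment 5: (5,3) -> (0,3)

Answer: ______________
__________*___
__________*___
__________*___
__________*___
__________*___
__________*___
***********___
______________
______________
______________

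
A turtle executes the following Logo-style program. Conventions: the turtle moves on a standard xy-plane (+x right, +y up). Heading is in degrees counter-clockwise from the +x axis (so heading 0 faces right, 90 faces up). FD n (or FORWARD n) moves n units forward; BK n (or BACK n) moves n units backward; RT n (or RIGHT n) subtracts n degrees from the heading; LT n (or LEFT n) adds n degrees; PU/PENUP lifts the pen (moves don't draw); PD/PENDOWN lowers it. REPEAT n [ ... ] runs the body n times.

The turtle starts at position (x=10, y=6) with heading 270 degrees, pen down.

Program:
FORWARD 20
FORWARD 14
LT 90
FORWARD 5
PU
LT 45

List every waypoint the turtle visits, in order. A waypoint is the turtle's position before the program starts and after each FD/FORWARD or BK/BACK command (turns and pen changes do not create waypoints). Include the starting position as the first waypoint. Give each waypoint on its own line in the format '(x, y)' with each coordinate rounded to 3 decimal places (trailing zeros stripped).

Answer: (10, 6)
(10, -14)
(10, -28)
(15, -28)

Derivation:
Executing turtle program step by step:
Start: pos=(10,6), heading=270, pen down
FD 20: (10,6) -> (10,-14) [heading=270, draw]
FD 14: (10,-14) -> (10,-28) [heading=270, draw]
LT 90: heading 270 -> 0
FD 5: (10,-28) -> (15,-28) [heading=0, draw]
PU: pen up
LT 45: heading 0 -> 45
Final: pos=(15,-28), heading=45, 3 segment(s) drawn
Waypoints (4 total):
(10, 6)
(10, -14)
(10, -28)
(15, -28)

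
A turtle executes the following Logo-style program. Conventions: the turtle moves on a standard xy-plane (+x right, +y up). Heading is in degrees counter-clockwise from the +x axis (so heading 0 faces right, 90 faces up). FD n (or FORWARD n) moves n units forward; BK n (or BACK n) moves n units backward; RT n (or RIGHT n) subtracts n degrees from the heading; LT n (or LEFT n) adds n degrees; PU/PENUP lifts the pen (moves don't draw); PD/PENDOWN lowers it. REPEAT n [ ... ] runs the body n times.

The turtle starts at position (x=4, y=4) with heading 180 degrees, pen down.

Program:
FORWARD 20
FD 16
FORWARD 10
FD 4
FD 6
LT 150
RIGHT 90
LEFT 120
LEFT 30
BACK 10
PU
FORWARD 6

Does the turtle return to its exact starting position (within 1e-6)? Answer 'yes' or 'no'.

Answer: no

Derivation:
Executing turtle program step by step:
Start: pos=(4,4), heading=180, pen down
FD 20: (4,4) -> (-16,4) [heading=180, draw]
FD 16: (-16,4) -> (-32,4) [heading=180, draw]
FD 10: (-32,4) -> (-42,4) [heading=180, draw]
FD 4: (-42,4) -> (-46,4) [heading=180, draw]
FD 6: (-46,4) -> (-52,4) [heading=180, draw]
LT 150: heading 180 -> 330
RT 90: heading 330 -> 240
LT 120: heading 240 -> 0
LT 30: heading 0 -> 30
BK 10: (-52,4) -> (-60.66,-1) [heading=30, draw]
PU: pen up
FD 6: (-60.66,-1) -> (-55.464,2) [heading=30, move]
Final: pos=(-55.464,2), heading=30, 6 segment(s) drawn

Start position: (4, 4)
Final position: (-55.464, 2)
Distance = 59.498; >= 1e-6 -> NOT closed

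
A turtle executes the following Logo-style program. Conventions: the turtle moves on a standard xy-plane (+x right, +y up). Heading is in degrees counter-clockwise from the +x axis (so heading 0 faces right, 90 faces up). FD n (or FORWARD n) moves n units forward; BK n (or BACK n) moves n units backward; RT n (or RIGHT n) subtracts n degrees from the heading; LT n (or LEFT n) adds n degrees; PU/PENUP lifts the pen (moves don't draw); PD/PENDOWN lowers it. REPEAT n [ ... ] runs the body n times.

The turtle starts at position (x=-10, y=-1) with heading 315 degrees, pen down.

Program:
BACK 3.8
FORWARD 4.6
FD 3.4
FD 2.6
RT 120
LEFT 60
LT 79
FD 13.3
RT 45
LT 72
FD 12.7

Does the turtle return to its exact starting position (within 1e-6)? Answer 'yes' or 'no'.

Executing turtle program step by step:
Start: pos=(-10,-1), heading=315, pen down
BK 3.8: (-10,-1) -> (-12.687,1.687) [heading=315, draw]
FD 4.6: (-12.687,1.687) -> (-9.434,-1.566) [heading=315, draw]
FD 3.4: (-9.434,-1.566) -> (-7.03,-3.97) [heading=315, draw]
FD 2.6: (-7.03,-3.97) -> (-5.192,-5.808) [heading=315, draw]
RT 120: heading 315 -> 195
LT 60: heading 195 -> 255
LT 79: heading 255 -> 334
FD 13.3: (-5.192,-5.808) -> (6.762,-11.639) [heading=334, draw]
RT 45: heading 334 -> 289
LT 72: heading 289 -> 1
FD 12.7: (6.762,-11.639) -> (19.46,-11.417) [heading=1, draw]
Final: pos=(19.46,-11.417), heading=1, 6 segment(s) drawn

Start position: (-10, -1)
Final position: (19.46, -11.417)
Distance = 31.248; >= 1e-6 -> NOT closed

Answer: no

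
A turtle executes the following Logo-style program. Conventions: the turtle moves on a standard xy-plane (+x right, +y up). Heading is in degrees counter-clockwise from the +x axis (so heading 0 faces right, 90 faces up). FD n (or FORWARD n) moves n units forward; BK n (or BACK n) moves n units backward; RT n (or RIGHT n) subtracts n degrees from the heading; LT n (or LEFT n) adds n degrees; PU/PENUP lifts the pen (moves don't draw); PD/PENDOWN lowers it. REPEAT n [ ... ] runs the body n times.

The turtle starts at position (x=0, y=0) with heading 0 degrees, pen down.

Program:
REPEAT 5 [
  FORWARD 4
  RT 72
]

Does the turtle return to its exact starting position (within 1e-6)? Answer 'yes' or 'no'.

Answer: yes

Derivation:
Executing turtle program step by step:
Start: pos=(0,0), heading=0, pen down
REPEAT 5 [
  -- iteration 1/5 --
  FD 4: (0,0) -> (4,0) [heading=0, draw]
  RT 72: heading 0 -> 288
  -- iteration 2/5 --
  FD 4: (4,0) -> (5.236,-3.804) [heading=288, draw]
  RT 72: heading 288 -> 216
  -- iteration 3/5 --
  FD 4: (5.236,-3.804) -> (2,-6.155) [heading=216, draw]
  RT 72: heading 216 -> 144
  -- iteration 4/5 --
  FD 4: (2,-6.155) -> (-1.236,-3.804) [heading=144, draw]
  RT 72: heading 144 -> 72
  -- iteration 5/5 --
  FD 4: (-1.236,-3.804) -> (0,0) [heading=72, draw]
  RT 72: heading 72 -> 0
]
Final: pos=(0,0), heading=0, 5 segment(s) drawn

Start position: (0, 0)
Final position: (0, 0)
Distance = 0; < 1e-6 -> CLOSED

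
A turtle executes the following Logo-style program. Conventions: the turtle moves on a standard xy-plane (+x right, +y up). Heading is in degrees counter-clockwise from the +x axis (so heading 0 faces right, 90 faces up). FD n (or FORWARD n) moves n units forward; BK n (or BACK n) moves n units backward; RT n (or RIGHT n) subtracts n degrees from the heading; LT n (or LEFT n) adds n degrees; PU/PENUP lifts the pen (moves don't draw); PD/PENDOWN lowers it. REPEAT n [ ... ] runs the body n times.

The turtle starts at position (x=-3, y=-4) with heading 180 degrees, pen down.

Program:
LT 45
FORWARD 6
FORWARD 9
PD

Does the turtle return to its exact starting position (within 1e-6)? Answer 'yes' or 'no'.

Answer: no

Derivation:
Executing turtle program step by step:
Start: pos=(-3,-4), heading=180, pen down
LT 45: heading 180 -> 225
FD 6: (-3,-4) -> (-7.243,-8.243) [heading=225, draw]
FD 9: (-7.243,-8.243) -> (-13.607,-14.607) [heading=225, draw]
PD: pen down
Final: pos=(-13.607,-14.607), heading=225, 2 segment(s) drawn

Start position: (-3, -4)
Final position: (-13.607, -14.607)
Distance = 15; >= 1e-6 -> NOT closed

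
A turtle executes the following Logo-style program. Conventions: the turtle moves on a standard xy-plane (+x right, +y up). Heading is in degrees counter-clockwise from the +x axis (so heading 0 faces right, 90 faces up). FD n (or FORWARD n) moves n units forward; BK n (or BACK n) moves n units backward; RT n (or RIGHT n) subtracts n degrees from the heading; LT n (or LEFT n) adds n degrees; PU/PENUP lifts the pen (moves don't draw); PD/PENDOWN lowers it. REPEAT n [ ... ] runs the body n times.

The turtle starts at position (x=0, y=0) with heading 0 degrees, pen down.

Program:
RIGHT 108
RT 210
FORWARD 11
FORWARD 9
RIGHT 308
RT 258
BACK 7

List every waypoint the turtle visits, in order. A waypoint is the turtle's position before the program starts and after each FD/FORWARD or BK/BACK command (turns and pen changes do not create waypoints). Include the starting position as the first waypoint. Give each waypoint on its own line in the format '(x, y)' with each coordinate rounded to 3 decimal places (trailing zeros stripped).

Executing turtle program step by step:
Start: pos=(0,0), heading=0, pen down
RT 108: heading 0 -> 252
RT 210: heading 252 -> 42
FD 11: (0,0) -> (8.175,7.36) [heading=42, draw]
FD 9: (8.175,7.36) -> (14.863,13.383) [heading=42, draw]
RT 308: heading 42 -> 94
RT 258: heading 94 -> 196
BK 7: (14.863,13.383) -> (21.592,15.312) [heading=196, draw]
Final: pos=(21.592,15.312), heading=196, 3 segment(s) drawn
Waypoints (4 total):
(0, 0)
(8.175, 7.36)
(14.863, 13.383)
(21.592, 15.312)

Answer: (0, 0)
(8.175, 7.36)
(14.863, 13.383)
(21.592, 15.312)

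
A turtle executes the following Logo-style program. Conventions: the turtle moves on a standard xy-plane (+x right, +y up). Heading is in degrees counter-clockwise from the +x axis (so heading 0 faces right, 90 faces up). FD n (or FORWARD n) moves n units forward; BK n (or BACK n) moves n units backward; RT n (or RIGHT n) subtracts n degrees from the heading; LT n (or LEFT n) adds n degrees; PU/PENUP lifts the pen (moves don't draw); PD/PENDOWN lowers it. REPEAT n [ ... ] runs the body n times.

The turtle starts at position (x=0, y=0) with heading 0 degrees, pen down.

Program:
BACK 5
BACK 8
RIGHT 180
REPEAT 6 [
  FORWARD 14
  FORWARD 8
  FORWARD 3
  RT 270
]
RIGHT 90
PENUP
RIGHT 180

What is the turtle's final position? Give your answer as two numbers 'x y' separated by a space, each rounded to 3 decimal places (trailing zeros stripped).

Answer: -38 -25

Derivation:
Executing turtle program step by step:
Start: pos=(0,0), heading=0, pen down
BK 5: (0,0) -> (-5,0) [heading=0, draw]
BK 8: (-5,0) -> (-13,0) [heading=0, draw]
RT 180: heading 0 -> 180
REPEAT 6 [
  -- iteration 1/6 --
  FD 14: (-13,0) -> (-27,0) [heading=180, draw]
  FD 8: (-27,0) -> (-35,0) [heading=180, draw]
  FD 3: (-35,0) -> (-38,0) [heading=180, draw]
  RT 270: heading 180 -> 270
  -- iteration 2/6 --
  FD 14: (-38,0) -> (-38,-14) [heading=270, draw]
  FD 8: (-38,-14) -> (-38,-22) [heading=270, draw]
  FD 3: (-38,-22) -> (-38,-25) [heading=270, draw]
  RT 270: heading 270 -> 0
  -- iteration 3/6 --
  FD 14: (-38,-25) -> (-24,-25) [heading=0, draw]
  FD 8: (-24,-25) -> (-16,-25) [heading=0, draw]
  FD 3: (-16,-25) -> (-13,-25) [heading=0, draw]
  RT 270: heading 0 -> 90
  -- iteration 4/6 --
  FD 14: (-13,-25) -> (-13,-11) [heading=90, draw]
  FD 8: (-13,-11) -> (-13,-3) [heading=90, draw]
  FD 3: (-13,-3) -> (-13,0) [heading=90, draw]
  RT 270: heading 90 -> 180
  -- iteration 5/6 --
  FD 14: (-13,0) -> (-27,0) [heading=180, draw]
  FD 8: (-27,0) -> (-35,0) [heading=180, draw]
  FD 3: (-35,0) -> (-38,0) [heading=180, draw]
  RT 270: heading 180 -> 270
  -- iteration 6/6 --
  FD 14: (-38,0) -> (-38,-14) [heading=270, draw]
  FD 8: (-38,-14) -> (-38,-22) [heading=270, draw]
  FD 3: (-38,-22) -> (-38,-25) [heading=270, draw]
  RT 270: heading 270 -> 0
]
RT 90: heading 0 -> 270
PU: pen up
RT 180: heading 270 -> 90
Final: pos=(-38,-25), heading=90, 20 segment(s) drawn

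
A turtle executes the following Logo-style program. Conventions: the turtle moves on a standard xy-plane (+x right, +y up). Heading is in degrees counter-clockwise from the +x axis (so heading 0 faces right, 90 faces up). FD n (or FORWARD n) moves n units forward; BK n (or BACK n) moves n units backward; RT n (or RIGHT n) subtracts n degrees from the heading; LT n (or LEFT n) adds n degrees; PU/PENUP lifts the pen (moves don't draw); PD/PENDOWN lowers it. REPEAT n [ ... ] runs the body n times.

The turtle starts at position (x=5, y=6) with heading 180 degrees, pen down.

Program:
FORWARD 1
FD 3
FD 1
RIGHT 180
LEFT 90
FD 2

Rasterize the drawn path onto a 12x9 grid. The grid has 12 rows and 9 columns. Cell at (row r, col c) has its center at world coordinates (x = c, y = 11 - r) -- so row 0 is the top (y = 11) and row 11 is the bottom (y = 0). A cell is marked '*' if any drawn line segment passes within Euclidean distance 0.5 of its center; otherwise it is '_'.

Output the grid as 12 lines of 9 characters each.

Answer: _________
_________
_________
*________
*________
******___
_________
_________
_________
_________
_________
_________

Derivation:
Segment 0: (5,6) -> (4,6)
Segment 1: (4,6) -> (1,6)
Segment 2: (1,6) -> (0,6)
Segment 3: (0,6) -> (0,8)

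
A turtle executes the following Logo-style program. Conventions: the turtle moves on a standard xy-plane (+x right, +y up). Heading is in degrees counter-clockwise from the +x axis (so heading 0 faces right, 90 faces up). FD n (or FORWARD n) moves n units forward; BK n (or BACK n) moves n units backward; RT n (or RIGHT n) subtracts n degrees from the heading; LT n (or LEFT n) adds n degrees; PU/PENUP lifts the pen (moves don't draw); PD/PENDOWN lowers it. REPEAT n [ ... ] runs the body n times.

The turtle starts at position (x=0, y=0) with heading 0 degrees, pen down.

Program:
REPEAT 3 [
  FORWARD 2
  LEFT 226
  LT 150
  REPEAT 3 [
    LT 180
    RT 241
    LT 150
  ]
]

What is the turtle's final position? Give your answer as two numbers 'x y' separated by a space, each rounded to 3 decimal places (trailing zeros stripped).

Answer: 0.652 -2.825

Derivation:
Executing turtle program step by step:
Start: pos=(0,0), heading=0, pen down
REPEAT 3 [
  -- iteration 1/3 --
  FD 2: (0,0) -> (2,0) [heading=0, draw]
  LT 226: heading 0 -> 226
  LT 150: heading 226 -> 16
  REPEAT 3 [
    -- iteration 1/3 --
    LT 180: heading 16 -> 196
    RT 241: heading 196 -> 315
    LT 150: heading 315 -> 105
    -- iteration 2/3 --
    LT 180: heading 105 -> 285
    RT 241: heading 285 -> 44
    LT 150: heading 44 -> 194
    -- iteration 3/3 --
    LT 180: heading 194 -> 14
    RT 241: heading 14 -> 133
    LT 150: heading 133 -> 283
  ]
  -- iteration 2/3 --
  FD 2: (2,0) -> (2.45,-1.949) [heading=283, draw]
  LT 226: heading 283 -> 149
  LT 150: heading 149 -> 299
  REPEAT 3 [
    -- iteration 1/3 --
    LT 180: heading 299 -> 119
    RT 241: heading 119 -> 238
    LT 150: heading 238 -> 28
    -- iteration 2/3 --
    LT 180: heading 28 -> 208
    RT 241: heading 208 -> 327
    LT 150: heading 327 -> 117
    -- iteration 3/3 --
    LT 180: heading 117 -> 297
    RT 241: heading 297 -> 56
    LT 150: heading 56 -> 206
  ]
  -- iteration 3/3 --
  FD 2: (2.45,-1.949) -> (0.652,-2.825) [heading=206, draw]
  LT 226: heading 206 -> 72
  LT 150: heading 72 -> 222
  REPEAT 3 [
    -- iteration 1/3 --
    LT 180: heading 222 -> 42
    RT 241: heading 42 -> 161
    LT 150: heading 161 -> 311
    -- iteration 2/3 --
    LT 180: heading 311 -> 131
    RT 241: heading 131 -> 250
    LT 150: heading 250 -> 40
    -- iteration 3/3 --
    LT 180: heading 40 -> 220
    RT 241: heading 220 -> 339
    LT 150: heading 339 -> 129
  ]
]
Final: pos=(0.652,-2.825), heading=129, 3 segment(s) drawn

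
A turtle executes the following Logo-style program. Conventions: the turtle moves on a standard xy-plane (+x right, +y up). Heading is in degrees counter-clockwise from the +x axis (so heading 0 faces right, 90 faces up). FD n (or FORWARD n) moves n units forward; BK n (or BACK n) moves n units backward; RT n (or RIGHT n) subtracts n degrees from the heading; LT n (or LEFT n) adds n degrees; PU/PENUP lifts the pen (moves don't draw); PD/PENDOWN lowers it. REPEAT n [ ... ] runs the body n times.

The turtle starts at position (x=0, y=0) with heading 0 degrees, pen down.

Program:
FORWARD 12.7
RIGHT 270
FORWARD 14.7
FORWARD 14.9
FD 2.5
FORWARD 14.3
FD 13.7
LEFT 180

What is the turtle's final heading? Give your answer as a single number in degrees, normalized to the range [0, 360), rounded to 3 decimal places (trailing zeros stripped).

Executing turtle program step by step:
Start: pos=(0,0), heading=0, pen down
FD 12.7: (0,0) -> (12.7,0) [heading=0, draw]
RT 270: heading 0 -> 90
FD 14.7: (12.7,0) -> (12.7,14.7) [heading=90, draw]
FD 14.9: (12.7,14.7) -> (12.7,29.6) [heading=90, draw]
FD 2.5: (12.7,29.6) -> (12.7,32.1) [heading=90, draw]
FD 14.3: (12.7,32.1) -> (12.7,46.4) [heading=90, draw]
FD 13.7: (12.7,46.4) -> (12.7,60.1) [heading=90, draw]
LT 180: heading 90 -> 270
Final: pos=(12.7,60.1), heading=270, 6 segment(s) drawn

Answer: 270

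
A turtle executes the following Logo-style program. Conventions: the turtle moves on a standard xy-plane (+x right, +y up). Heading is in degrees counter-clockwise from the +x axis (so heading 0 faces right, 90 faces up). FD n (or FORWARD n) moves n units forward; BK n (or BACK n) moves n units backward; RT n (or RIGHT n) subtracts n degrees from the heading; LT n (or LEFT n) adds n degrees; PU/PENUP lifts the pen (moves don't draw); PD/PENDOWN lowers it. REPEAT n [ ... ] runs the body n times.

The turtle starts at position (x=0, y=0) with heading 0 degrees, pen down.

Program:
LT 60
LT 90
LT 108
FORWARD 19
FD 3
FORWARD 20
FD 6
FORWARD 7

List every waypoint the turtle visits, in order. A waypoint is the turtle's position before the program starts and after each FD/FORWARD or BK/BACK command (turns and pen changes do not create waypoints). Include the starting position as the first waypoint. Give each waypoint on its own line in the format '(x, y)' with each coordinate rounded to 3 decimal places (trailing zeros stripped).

Answer: (0, 0)
(-3.95, -18.585)
(-4.574, -21.519)
(-8.732, -41.082)
(-9.98, -46.951)
(-11.435, -53.798)

Derivation:
Executing turtle program step by step:
Start: pos=(0,0), heading=0, pen down
LT 60: heading 0 -> 60
LT 90: heading 60 -> 150
LT 108: heading 150 -> 258
FD 19: (0,0) -> (-3.95,-18.585) [heading=258, draw]
FD 3: (-3.95,-18.585) -> (-4.574,-21.519) [heading=258, draw]
FD 20: (-4.574,-21.519) -> (-8.732,-41.082) [heading=258, draw]
FD 6: (-8.732,-41.082) -> (-9.98,-46.951) [heading=258, draw]
FD 7: (-9.98,-46.951) -> (-11.435,-53.798) [heading=258, draw]
Final: pos=(-11.435,-53.798), heading=258, 5 segment(s) drawn
Waypoints (6 total):
(0, 0)
(-3.95, -18.585)
(-4.574, -21.519)
(-8.732, -41.082)
(-9.98, -46.951)
(-11.435, -53.798)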